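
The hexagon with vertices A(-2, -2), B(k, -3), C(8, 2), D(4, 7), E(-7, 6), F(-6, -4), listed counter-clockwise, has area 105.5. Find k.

Write out the shoelace sum; only the two edges meeting at B involve k:
2·Area = [((-2)·(-3) − k·(-2)) + (k·2 − 8·(-3))] + 189
       = 4·k + 219 = 211
⇒ k = -2.

-2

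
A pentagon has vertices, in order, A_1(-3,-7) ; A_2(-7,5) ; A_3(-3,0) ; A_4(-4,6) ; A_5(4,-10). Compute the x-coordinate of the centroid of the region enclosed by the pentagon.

-186/109

Apply the shoelace (surveyor's) formula. First the cross-terms c_i = x_i·y_{i+1} − x_{i+1}·y_i:
  -64, 15, -18, 16, -58  ⇒  2A = -109, A = -54.5.
Then Σ (x_i + x_{i+1})·c_i = 558, so x̄ = 558 / (6·(-54.5)) = -186/109.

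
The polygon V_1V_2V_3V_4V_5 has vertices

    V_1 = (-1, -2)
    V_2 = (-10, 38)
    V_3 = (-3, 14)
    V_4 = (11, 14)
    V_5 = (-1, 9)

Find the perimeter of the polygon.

|V_1V_2| = √((-9)² + (40)²) = √1681 = 41
|V_2V_3| = √((7)² + (-24)²) = √625 = 25
|V_3V_4| = √((14)² + (0)²) = √196 = 14
|V_4V_5| = √((-12)² + (-5)²) = √169 = 13
|V_5V_1| = √((0)² + (-11)²) = √121 = 11
Perimeter = 41 + 25 + 14 + 13 + 11 = 104.

104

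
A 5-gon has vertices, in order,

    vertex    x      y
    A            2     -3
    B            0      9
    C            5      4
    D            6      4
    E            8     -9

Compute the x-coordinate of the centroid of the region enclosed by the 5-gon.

499/123

Apply the surveyor's formula. First the cross-terms c_i = x_i·y_{i+1} − x_{i+1}·y_i:
  18, -45, -4, -86, -6  ⇒  2A = -123, A = -61.5.
Then Σ (x_i + x_{i+1})·c_i = -1497, so x̄ = -1497 / (6·(-61.5)) = 499/123.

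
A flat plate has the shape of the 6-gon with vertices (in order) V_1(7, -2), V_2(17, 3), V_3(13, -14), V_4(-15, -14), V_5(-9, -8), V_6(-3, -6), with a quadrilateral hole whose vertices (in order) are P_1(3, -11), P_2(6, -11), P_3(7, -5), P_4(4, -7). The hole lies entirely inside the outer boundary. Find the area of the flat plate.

Outer boundary:
Cross-terms: 55, -277, -392, -6, 30, 48  ⇒  Σ = -542
Area = |Σ|/2 = 271.
Hole:
P_1→P_2: (3)(-11) − (6)(-11) = 33
P_2→P_3: (6)(-5) − (7)(-11) = 47
P_3→P_4: (7)(-7) − (4)(-5) = -29
P_4→P_1: (4)(-11) − (3)(-7) = -23
Σ = 28
Area = |Σ|/2 = 14.
Net area = 271 − 14 = 257.

257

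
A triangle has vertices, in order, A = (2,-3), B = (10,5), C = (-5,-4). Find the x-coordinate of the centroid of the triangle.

Apply the shoelace (surveyor's) formula. First the cross-terms c_i = x_i·y_{i+1} − x_{i+1}·y_i:
  40, -15, 23  ⇒  2A = 48, A = 24.
Then Σ (x_i + x_{i+1})·c_i = 336, so x̄ = 336 / (6·24) = 7/3.

7/3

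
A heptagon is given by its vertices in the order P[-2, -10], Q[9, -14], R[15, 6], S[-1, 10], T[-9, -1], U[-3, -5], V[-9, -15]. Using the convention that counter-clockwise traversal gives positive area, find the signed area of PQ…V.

365.5

Apply Gauss's area formula: 2A = Σ (x_i·y_{i+1} − x_{i+1}·y_i), indices taken mod 7.
Cross-terms: 118, 264, 156, 91, 42, 0, 60  ⇒  Σ = 731
Signed area = Σ/2 = 365.5 (positive ⇒ counter-clockwise traversal).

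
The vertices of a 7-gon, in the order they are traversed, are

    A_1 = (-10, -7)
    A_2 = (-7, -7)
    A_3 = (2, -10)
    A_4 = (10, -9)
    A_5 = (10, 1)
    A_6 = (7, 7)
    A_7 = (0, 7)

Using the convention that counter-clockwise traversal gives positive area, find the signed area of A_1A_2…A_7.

Cross-terms: 21, 84, 82, 100, 63, 49, 70  ⇒  Σ = 469
Signed area = Σ/2 = 234.5 (positive ⇒ counter-clockwise traversal).

234.5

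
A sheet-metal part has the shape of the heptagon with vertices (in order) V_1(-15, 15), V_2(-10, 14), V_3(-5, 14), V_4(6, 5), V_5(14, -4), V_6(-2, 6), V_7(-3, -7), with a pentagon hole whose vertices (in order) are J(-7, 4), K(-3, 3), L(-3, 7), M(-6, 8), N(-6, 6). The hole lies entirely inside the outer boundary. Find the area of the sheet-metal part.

174

Outer boundary:
Apply the shoelace (surveyor's) formula: 2A = Σ (x_i·y_{i+1} − x_{i+1}·y_i), indices taken mod 7.
Σ = (-60) + (-70) + (-109) + (-94) + (76) + (32) + (-150) = -375
Area = |Σ|/2 = 187.5.
Hole:
Apply Gauss's area formula: 2A = Σ (x_i·y_{i+1} − x_{i+1}·y_i), indices taken mod 5.
Σ = (-9) + (-12) + (18) + (12) + (18) = 27
Area = |Σ|/2 = 13.5.
Net area = 187.5 − 13.5 = 174.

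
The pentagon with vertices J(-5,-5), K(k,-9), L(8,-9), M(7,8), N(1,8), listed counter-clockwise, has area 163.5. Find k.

The doubled signed area Σ (x_i y_{i+1} − x_{i+1} y_i) is linear in k.
With k=0 it equals 327; the coefficient of k is -4 (from the two edges through K).
So -4·k + 327 = 2·163.5 = 327 ⇒ k = 0.

0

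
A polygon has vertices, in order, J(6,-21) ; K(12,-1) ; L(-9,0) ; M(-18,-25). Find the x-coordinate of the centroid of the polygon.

-89/33

Apply Gauss's area formula. First the cross-terms c_i = x_i·y_{i+1} − x_{i+1}·y_i:
  246, -9, 225, 528  ⇒  2A = 990, A = 495.
Then Σ (x_i + x_{i+1})·c_i = -8010, so x̄ = -8010 / (6·495) = -89/33.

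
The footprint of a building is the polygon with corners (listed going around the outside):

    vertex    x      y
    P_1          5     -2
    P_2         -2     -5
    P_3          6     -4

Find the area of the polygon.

P_1→P_2: (5)(-5) − (-2)(-2) = -29
P_2→P_3: (-2)(-4) − (6)(-5) = 38
P_3→P_1: (6)(-2) − (5)(-4) = 8
Σ = 17
Area = |Σ|/2 = 8.5.

8.5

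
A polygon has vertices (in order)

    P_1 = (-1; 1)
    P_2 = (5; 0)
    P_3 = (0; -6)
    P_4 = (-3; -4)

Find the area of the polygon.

30

Cross-terms: -5, -30, -18, -7  ⇒  Σ = -60
Area = |Σ|/2 = 30.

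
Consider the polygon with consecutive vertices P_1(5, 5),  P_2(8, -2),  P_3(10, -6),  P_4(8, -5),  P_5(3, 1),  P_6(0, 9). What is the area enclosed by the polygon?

37.5

Apply the shoelace formula: 2A = Σ (x_i·y_{i+1} − x_{i+1}·y_i), indices taken mod 6.
P_1→P_2: (5)(-2) − (8)(5) = -50
P_2→P_3: (8)(-6) − (10)(-2) = -28
P_3→P_4: (10)(-5) − (8)(-6) = -2
P_4→P_5: (8)(1) − (3)(-5) = 23
P_5→P_6: (3)(9) − (0)(1) = 27
P_6→P_1: (0)(5) − (5)(9) = -45
Σ = -75
Area = |Σ|/2 = 37.5.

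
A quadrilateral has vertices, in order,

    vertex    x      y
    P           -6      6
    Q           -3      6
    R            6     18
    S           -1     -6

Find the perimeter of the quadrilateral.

|PQ| = √((3)² + (0)²) = √9 = 3
|QR| = √((9)² + (12)²) = √225 = 15
|RS| = √((-7)² + (-24)²) = √625 = 25
|SP| = √((-5)² + (12)²) = √169 = 13
Perimeter = 3 + 15 + 25 + 13 = 56.

56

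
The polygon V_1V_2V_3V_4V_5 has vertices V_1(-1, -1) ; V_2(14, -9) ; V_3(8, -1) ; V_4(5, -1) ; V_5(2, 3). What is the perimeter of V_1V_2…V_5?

40

|V_1V_2| = √((15)² + (-8)²) = √289 = 17
|V_2V_3| = √((-6)² + (8)²) = √100 = 10
|V_3V_4| = √((-3)² + (0)²) = √9 = 3
|V_4V_5| = √((-3)² + (4)²) = √25 = 5
|V_5V_1| = √((-3)² + (-4)²) = √25 = 5
Perimeter = 17 + 10 + 3 + 5 + 5 = 40.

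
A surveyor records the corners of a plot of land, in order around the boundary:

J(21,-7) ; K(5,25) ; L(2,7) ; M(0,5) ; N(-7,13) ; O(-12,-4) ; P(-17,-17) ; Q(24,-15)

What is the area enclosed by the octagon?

860

Apply Gauss's area formula: 2A = Σ (x_i·y_{i+1} − x_{i+1}·y_i), indices taken mod 8.
Σ = (560) + (-15) + (10) + (35) + (184) + (136) + (663) + (147) = 1720
Area = |Σ|/2 = 860.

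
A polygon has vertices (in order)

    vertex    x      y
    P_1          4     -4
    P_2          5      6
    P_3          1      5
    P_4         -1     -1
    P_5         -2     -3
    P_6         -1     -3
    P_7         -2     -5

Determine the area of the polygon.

Apply the shoelace (surveyor's) formula: 2A = Σ (x_i·y_{i+1} − x_{i+1}·y_i), indices taken mod 7.
Σ = (44) + (19) + (4) + (1) + (3) + (-1) + (28) = 98
Area = |Σ|/2 = 49.

49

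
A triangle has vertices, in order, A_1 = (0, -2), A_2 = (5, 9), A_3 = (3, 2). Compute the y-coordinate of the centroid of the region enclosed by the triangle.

3

Apply the surveyor's formula. First the cross-terms c_i = x_i·y_{i+1} − x_{i+1}·y_i:
  10, -17, -6  ⇒  2A = -13, A = -6.5.
Then Σ (y_i + y_{i+1})·c_i = -117, so ȳ = -117 / (6·(-6.5)) = 3.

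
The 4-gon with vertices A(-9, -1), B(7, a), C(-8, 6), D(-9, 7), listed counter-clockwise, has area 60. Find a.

The doubled signed area Σ (x_i y_{i+1} − x_{i+1} y_i) is linear in a.
With a=0 it equals 119; the coefficient of a is -1 (from the two edges through B).
So -1·a + 119 = 2·60 = 120 ⇒ a = -1.

-1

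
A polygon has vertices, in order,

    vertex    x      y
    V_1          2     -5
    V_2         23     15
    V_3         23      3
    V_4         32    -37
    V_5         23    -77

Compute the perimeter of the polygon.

|V_1V_2| = √((21)² + (20)²) = √841 = 29
|V_2V_3| = √((0)² + (-12)²) = √144 = 12
|V_3V_4| = √((9)² + (-40)²) = √1681 = 41
|V_4V_5| = √((-9)² + (-40)²) = √1681 = 41
|V_5V_1| = √((-21)² + (72)²) = √5625 = 75
Perimeter = 29 + 12 + 41 + 41 + 75 = 198.

198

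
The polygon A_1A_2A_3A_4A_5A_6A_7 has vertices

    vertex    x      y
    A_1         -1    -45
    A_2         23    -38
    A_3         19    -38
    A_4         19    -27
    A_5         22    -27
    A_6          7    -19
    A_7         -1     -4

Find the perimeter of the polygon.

|A_1A_2| = √((24)² + (7)²) = √625 = 25
|A_2A_3| = √((-4)² + (0)²) = √16 = 4
|A_3A_4| = √((0)² + (11)²) = √121 = 11
|A_4A_5| = √((3)² + (0)²) = √9 = 3
|A_5A_6| = √((-15)² + (8)²) = √289 = 17
|A_6A_7| = √((-8)² + (15)²) = √289 = 17
|A_7A_1| = √((0)² + (-41)²) = √1681 = 41
Perimeter = 25 + 4 + 11 + 3 + 17 + 17 + 41 = 118.

118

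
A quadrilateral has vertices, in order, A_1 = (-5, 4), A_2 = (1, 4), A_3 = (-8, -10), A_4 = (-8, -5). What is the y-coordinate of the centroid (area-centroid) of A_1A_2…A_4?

-37/33

Apply the surveyor's formula. First the cross-terms c_i = x_i·y_{i+1} − x_{i+1}·y_i:
  -24, 22, -40, -57  ⇒  2A = -99, A = -49.5.
Then Σ (y_i + y_{i+1})·c_i = 333, so ȳ = 333 / (6·(-49.5)) = -37/33.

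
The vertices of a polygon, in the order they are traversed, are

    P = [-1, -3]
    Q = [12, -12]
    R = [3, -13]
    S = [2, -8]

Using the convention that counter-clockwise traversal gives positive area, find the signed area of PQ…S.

Apply Gauss's area formula: 2A = Σ (x_i·y_{i+1} − x_{i+1}·y_i), indices taken mod 4.
Cross-terms: 48, -120, 2, -14  ⇒  Σ = -84
Signed area = Σ/2 = -42 (negative ⇒ clockwise traversal).

-42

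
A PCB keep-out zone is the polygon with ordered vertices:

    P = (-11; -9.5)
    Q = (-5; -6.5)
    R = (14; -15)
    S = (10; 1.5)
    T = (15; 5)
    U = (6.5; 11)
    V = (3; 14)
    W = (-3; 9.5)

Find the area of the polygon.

Apply the shoelace formula: 2A = Σ (x_i·y_{i+1} − x_{i+1}·y_i), indices taken mod 8.
Σ = (24) + (166) + (171) + (27.5) + (132.5) + (58) + (70.5) + (133) = 782.5
Area = |Σ|/2 = 391.25.

391.25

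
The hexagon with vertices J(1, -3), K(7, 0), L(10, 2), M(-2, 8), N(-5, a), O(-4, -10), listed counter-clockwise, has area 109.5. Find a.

-6

Write out the shoelace sum; only the two edges meeting at N involve a:
2·Area = [((-2)·a − (-5)·8) + ((-5)·(-10) − (-4)·a)] + 141
       = 2·a + 231 = 219
⇒ a = -6.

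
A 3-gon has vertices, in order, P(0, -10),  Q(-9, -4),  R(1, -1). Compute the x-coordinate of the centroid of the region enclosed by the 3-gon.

Apply the shoelace (surveyor's) formula. First the cross-terms c_i = x_i·y_{i+1} − x_{i+1}·y_i:
  -90, 13, -10  ⇒  2A = -87, A = -43.5.
Then Σ (x_i + x_{i+1})·c_i = 696, so x̄ = 696 / (6·(-43.5)) = -8/3.

-8/3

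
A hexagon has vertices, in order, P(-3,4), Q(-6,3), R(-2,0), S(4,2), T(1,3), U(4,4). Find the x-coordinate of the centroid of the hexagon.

-51/47

Apply the shoelace formula. First the cross-terms c_i = x_i·y_{i+1} − x_{i+1}·y_i:
  15, 6, -4, 10, -8, 28  ⇒  2A = 47, A = 23.5.
Then Σ (x_i + x_{i+1})·c_i = -153, so x̄ = -153 / (6·23.5) = -51/47.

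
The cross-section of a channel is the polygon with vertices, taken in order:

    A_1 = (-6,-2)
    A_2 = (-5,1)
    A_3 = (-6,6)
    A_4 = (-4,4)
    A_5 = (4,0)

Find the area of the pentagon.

Σ = (-16) + (-24) + (0) + (-16) + (-8) = -64
Area = |Σ|/2 = 32.

32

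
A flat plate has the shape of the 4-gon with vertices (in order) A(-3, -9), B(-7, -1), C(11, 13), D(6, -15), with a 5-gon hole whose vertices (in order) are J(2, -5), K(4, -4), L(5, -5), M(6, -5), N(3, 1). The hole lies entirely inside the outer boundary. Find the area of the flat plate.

230.5

Outer boundary:
Apply the surveyor's formula: 2A = Σ (x_i·y_{i+1} − x_{i+1}·y_i), indices taken mod 4.
Cross-terms: -60, -80, -243, -99  ⇒  Σ = -482
Area = |Σ|/2 = 241.
Hole:
J→K: (2)(-4) − (4)(-5) = 12
K→L: (4)(-5) − (5)(-4) = 0
L→M: (5)(-5) − (6)(-5) = 5
M→N: (6)(1) − (3)(-5) = 21
N→J: (3)(-5) − (2)(1) = -17
Σ = 21
Area = |Σ|/2 = 10.5.
Net area = 241 − 10.5 = 230.5.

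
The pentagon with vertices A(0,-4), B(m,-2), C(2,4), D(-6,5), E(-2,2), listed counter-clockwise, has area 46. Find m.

Write out the shoelace sum; only the two edges meeting at B involve m:
2·Area = [(0·(-2) − m·(-4)) + (m·4 − 2·(-2))] + 40
       = 8·m + 44 = 92
⇒ m = 6.

6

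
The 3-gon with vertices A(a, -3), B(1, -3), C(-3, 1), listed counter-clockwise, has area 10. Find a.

Write out the shoelace sum; only the two edges meeting at A involve a:
2·Area = [((-3)·(-3) − a·1) + (a·(-3) − 1·(-3))] + -8
       = -4·a + 4 = 20
⇒ a = -4.

-4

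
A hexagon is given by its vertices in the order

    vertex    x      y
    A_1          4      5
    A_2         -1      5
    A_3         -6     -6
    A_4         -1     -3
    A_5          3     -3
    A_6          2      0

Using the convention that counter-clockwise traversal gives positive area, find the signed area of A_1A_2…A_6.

Apply the shoelace (surveyor's) formula: 2A = Σ (x_i·y_{i+1} − x_{i+1}·y_i), indices taken mod 6.
Σ = (25) + (36) + (12) + (12) + (6) + (10) = 101
Signed area = Σ/2 = 50.5 (positive ⇒ counter-clockwise traversal).

50.5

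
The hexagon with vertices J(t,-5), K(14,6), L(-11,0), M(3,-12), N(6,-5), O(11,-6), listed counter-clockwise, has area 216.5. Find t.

Write out the shoelace sum; only the two edges meeting at J involve t:
2·Area = [(11·(-5) − t·(-6)) + (t·6 − 14·(-5))] + 274
       = 12·t + 289 = 433
⇒ t = 12.

12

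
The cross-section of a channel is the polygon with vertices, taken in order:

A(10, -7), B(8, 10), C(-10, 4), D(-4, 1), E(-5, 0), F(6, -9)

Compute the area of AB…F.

196

Σ = (156) + (132) + (6) + (5) + (45) + (48) = 392
Area = |Σ|/2 = 196.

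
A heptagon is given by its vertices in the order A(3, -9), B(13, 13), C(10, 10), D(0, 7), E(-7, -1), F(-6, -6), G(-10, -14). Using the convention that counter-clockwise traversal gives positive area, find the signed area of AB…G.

Apply the shoelace (surveyor's) formula: 2A = Σ (x_i·y_{i+1} − x_{i+1}·y_i), indices taken mod 7.
Σ = (156) + (0) + (70) + (49) + (36) + (24) + (132) = 467
Signed area = Σ/2 = 233.5 (positive ⇒ counter-clockwise traversal).

233.5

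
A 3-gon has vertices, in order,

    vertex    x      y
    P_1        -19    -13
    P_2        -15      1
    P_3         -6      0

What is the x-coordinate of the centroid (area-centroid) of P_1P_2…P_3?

Apply Gauss's area formula. First the cross-terms c_i = x_i·y_{i+1} − x_{i+1}·y_i:
  -214, 6, 78  ⇒  2A = -130, A = -65.
Then Σ (x_i + x_{i+1})·c_i = 5200, so x̄ = 5200 / (6·(-65)) = -40/3.

-40/3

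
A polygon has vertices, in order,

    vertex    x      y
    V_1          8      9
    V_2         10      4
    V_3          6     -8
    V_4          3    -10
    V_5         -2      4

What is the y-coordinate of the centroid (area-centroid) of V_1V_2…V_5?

Apply the shoelace (surveyor's) formula. First the cross-terms c_i = x_i·y_{i+1} − x_{i+1}·y_i:
  -58, -104, -36, -8, -50  ⇒  2A = -256, A = -128.
Then Σ (y_i + y_{i+1})·c_i = -292, so ȳ = -292 / (6·(-128)) = 73/192.

73/192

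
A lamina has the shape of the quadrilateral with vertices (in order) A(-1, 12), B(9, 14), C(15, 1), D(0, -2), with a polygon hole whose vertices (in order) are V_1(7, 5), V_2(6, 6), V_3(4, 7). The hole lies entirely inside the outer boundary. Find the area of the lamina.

Outer boundary:
Apply the shoelace formula: 2A = Σ (x_i·y_{i+1} − x_{i+1}·y_i), indices taken mod 4.
A→B: (-1)(14) − (9)(12) = -122
B→C: (9)(1) − (15)(14) = -201
C→D: (15)(-2) − (0)(1) = -30
D→A: (0)(12) − (-1)(-2) = -2
Σ = -355
Area = |Σ|/2 = 177.5.
Hole:
Apply the surveyor's formula: 2A = Σ (x_i·y_{i+1} − x_{i+1}·y_i), indices taken mod 3.
V_1→V_2: (7)(6) − (6)(5) = 12
V_2→V_3: (6)(7) − (4)(6) = 18
V_3→V_1: (4)(5) − (7)(7) = -29
Σ = 1
Area = |Σ|/2 = 0.5.
Net area = 177.5 − 0.5 = 177.

177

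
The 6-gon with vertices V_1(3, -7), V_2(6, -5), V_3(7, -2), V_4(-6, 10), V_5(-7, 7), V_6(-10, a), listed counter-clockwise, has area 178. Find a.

Write out the shoelace sum; only the two edges meeting at V_6 involve a:
2·Area = [((-7)·a − (-10)·7) + ((-10)·(-7) − 3·a)] + 136
       = -10·a + 276 = 356
⇒ a = -8.

-8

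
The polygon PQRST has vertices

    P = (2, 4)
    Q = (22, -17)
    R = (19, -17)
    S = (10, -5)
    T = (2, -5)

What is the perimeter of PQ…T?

|PQ| = √((20)² + (-21)²) = √841 = 29
|QR| = √((-3)² + (0)²) = √9 = 3
|RS| = √((-9)² + (12)²) = √225 = 15
|ST| = √((-8)² + (0)²) = √64 = 8
|TP| = √((0)² + (9)²) = √81 = 9
Perimeter = 29 + 3 + 15 + 8 + 9 = 64.

64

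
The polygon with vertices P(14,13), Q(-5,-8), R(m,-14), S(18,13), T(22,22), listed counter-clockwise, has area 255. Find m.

Write out the shoelace sum; only the two edges meeting at R involve m:
2·Area = [((-5)·(-14) − m·(-8)) + (m·13 − 18·(-14))] + 41
       = 21·m + 363 = 510
⇒ m = 7.

7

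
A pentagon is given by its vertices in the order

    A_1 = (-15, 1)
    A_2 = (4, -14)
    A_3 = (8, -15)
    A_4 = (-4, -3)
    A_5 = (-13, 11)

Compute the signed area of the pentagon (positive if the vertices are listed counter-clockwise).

121.5

Σ = (206) + (52) + (-84) + (-83) + (152) = 243
Signed area = Σ/2 = 121.5 (positive ⇒ counter-clockwise traversal).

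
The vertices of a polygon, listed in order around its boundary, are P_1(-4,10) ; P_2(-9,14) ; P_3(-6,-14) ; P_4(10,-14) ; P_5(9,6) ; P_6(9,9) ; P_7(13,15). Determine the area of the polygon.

444.5

Apply the shoelace formula: 2A = Σ (x_i·y_{i+1} − x_{i+1}·y_i), indices taken mod 7.
Σ = (34) + (210) + (224) + (186) + (27) + (18) + (190) = 889
Area = |Σ|/2 = 444.5.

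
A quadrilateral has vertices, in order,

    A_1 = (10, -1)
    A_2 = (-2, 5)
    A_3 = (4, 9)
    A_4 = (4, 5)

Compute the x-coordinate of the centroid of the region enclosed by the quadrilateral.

3.2

Apply the shoelace formula. First the cross-terms c_i = x_i·y_{i+1} − x_{i+1}·y_i:
  48, -38, -16, -54  ⇒  2A = -60, A = -30.
Then Σ (x_i + x_{i+1})·c_i = -576, so x̄ = -576 / (6·(-30)) = 3.2.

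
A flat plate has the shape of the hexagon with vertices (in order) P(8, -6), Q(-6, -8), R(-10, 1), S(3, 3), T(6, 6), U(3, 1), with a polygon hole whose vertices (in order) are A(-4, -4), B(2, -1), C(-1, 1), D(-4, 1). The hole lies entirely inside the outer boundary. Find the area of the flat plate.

Outer boundary:
Apply Gauss's area formula: 2A = Σ (x_i·y_{i+1} − x_{i+1}·y_i), indices taken mod 6.
P→Q: (8)(-8) − (-6)(-6) = -100
Q→R: (-6)(1) − (-10)(-8) = -86
R→S: (-10)(3) − (3)(1) = -33
S→T: (3)(6) − (6)(3) = 0
T→U: (6)(1) − (3)(6) = -12
U→P: (3)(-6) − (8)(1) = -26
Σ = -257
Area = |Σ|/2 = 128.5.
Hole:
A→B: (-4)(-1) − (2)(-4) = 12
B→C: (2)(1) − (-1)(-1) = 1
C→D: (-1)(1) − (-4)(1) = 3
D→A: (-4)(-4) − (-4)(1) = 20
Σ = 36
Area = |Σ|/2 = 18.
Net area = 128.5 − 18 = 110.5.

110.5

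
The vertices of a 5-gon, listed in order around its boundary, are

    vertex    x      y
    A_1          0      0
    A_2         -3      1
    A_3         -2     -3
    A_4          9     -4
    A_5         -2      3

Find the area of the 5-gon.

32.5

Σ = (0) + (11) + (35) + (19) + (0) = 65
Area = |Σ|/2 = 32.5.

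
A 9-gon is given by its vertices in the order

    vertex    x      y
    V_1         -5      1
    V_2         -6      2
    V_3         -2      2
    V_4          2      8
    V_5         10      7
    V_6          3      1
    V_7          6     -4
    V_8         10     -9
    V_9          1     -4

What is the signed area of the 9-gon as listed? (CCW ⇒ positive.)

-95.5

Apply the shoelace formula: 2A = Σ (x_i·y_{i+1} − x_{i+1}·y_i), indices taken mod 9.
Σ = (-4) + (-8) + (-20) + (-66) + (-11) + (-18) + (-14) + (-31) + (-19) = -191
Signed area = Σ/2 = -95.5 (negative ⇒ clockwise traversal).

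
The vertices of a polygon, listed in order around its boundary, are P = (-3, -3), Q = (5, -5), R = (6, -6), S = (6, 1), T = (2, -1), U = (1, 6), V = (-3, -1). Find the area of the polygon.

50

Apply the shoelace (surveyor's) formula: 2A = Σ (x_i·y_{i+1} − x_{i+1}·y_i), indices taken mod 7.
Cross-terms: 30, 0, 42, -8, 13, 17, 6  ⇒  Σ = 100
Area = |Σ|/2 = 50.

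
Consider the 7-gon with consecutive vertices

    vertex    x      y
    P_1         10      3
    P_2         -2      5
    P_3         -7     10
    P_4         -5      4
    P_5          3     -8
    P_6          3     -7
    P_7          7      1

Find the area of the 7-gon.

Apply the shoelace (surveyor's) formula: 2A = Σ (x_i·y_{i+1} − x_{i+1}·y_i), indices taken mod 7.
Cross-terms: 56, 15, 22, 28, 3, 52, 11  ⇒  Σ = 187
Area = |Σ|/2 = 93.5.

93.5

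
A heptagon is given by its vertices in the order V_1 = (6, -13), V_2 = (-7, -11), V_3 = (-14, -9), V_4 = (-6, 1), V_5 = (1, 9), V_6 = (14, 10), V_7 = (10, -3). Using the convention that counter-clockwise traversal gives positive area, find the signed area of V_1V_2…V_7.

Apply the shoelace (surveyor's) formula: 2A = Σ (x_i·y_{i+1} − x_{i+1}·y_i), indices taken mod 7.
Σ = (-157) + (-91) + (-68) + (-55) + (-116) + (-142) + (-112) = -741
Signed area = Σ/2 = -370.5 (negative ⇒ clockwise traversal).

-370.5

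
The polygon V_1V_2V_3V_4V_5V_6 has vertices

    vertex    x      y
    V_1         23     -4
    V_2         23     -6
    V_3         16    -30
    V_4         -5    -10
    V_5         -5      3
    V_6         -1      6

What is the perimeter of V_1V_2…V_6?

100

|V_1V_2| = √((0)² + (-2)²) = √4 = 2
|V_2V_3| = √((-7)² + (-24)²) = √625 = 25
|V_3V_4| = √((-21)² + (20)²) = √841 = 29
|V_4V_5| = √((0)² + (13)²) = √169 = 13
|V_5V_6| = √((4)² + (3)²) = √25 = 5
|V_6V_1| = √((24)² + (-10)²) = √676 = 26
Perimeter = 2 + 25 + 29 + 13 + 5 + 26 = 100.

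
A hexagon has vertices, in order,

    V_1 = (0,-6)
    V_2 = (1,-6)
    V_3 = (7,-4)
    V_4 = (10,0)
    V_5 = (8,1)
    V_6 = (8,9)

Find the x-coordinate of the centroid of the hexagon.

181/33

Apply Gauss's area formula. First the cross-terms c_i = x_i·y_{i+1} − x_{i+1}·y_i:
  6, 38, 40, 10, 64, -48  ⇒  2A = 110, A = 55.
Then Σ (x_i + x_{i+1})·c_i = 1810, so x̄ = 1810 / (6·55) = 181/33.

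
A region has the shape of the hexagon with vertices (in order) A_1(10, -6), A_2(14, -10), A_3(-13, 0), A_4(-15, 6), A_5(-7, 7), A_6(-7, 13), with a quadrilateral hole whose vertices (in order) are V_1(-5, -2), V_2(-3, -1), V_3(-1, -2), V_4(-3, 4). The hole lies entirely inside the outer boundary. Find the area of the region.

198.5

Outer boundary:
Apply the surveyor's formula: 2A = Σ (x_i·y_{i+1} − x_{i+1}·y_i), indices taken mod 6.
Σ = (-16) + (-130) + (-78) + (-63) + (-42) + (-88) = -417
Area = |Σ|/2 = 208.5.
Hole:
Apply the surveyor's formula: 2A = Σ (x_i·y_{i+1} − x_{i+1}·y_i), indices taken mod 4.
Σ = (-1) + (5) + (-10) + (26) = 20
Area = |Σ|/2 = 10.
Net area = 208.5 − 10 = 198.5.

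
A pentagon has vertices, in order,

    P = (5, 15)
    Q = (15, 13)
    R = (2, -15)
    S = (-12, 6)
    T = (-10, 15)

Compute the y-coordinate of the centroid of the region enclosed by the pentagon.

326/77

Apply the shoelace formula. First the cross-terms c_i = x_i·y_{i+1} − x_{i+1}·y_i:
  -160, -251, -168, -120, -225  ⇒  2A = -924, A = -462.
Then Σ (y_i + y_{i+1})·c_i = -11736, so ȳ = -11736 / (6·(-462)) = 326/77.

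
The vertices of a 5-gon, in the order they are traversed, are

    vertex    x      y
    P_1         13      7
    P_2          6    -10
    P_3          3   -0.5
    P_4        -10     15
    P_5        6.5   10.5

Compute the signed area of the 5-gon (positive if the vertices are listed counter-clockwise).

P_1→P_2: (13)(-10) − (6)(7) = -172
P_2→P_3: (6)(-0.5) − (3)(-10) = 27
P_3→P_4: (3)(15) − (-10)(-0.5) = 40
P_4→P_5: (-10)(10.5) − (6.5)(15) = -202.5
P_5→P_1: (6.5)(7) − (13)(10.5) = -91
Σ = -398.5
Signed area = Σ/2 = -199.25 (negative ⇒ clockwise traversal).

-199.25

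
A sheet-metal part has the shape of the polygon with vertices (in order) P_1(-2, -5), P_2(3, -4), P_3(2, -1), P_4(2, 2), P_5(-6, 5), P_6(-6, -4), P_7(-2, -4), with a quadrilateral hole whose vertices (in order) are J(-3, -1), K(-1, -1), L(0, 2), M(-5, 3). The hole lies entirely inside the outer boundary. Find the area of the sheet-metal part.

Outer boundary:
Apply the shoelace (surveyor's) formula: 2A = Σ (x_i·y_{i+1} − x_{i+1}·y_i), indices taken mod 7.
P_1→P_2: (-2)(-4) − (3)(-5) = 23
P_2→P_3: (3)(-1) − (2)(-4) = 5
P_3→P_4: (2)(2) − (2)(-1) = 6
P_4→P_5: (2)(5) − (-6)(2) = 22
P_5→P_6: (-6)(-4) − (-6)(5) = 54
P_6→P_7: (-6)(-4) − (-2)(-4) = 16
P_7→P_1: (-2)(-5) − (-2)(-4) = 2
Σ = 128
Area = |Σ|/2 = 64.
Hole:
Σ = (2) + (-2) + (10) + (14) = 24
Area = |Σ|/2 = 12.
Net area = 64 − 12 = 52.

52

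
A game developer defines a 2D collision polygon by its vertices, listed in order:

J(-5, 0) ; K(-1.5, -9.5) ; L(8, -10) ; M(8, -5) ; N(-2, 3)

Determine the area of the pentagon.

103.75

J→K: (-5)(-9.5) − (-1.5)(0) = 47.5
K→L: (-1.5)(-10) − (8)(-9.5) = 91
L→M: (8)(-5) − (8)(-10) = 40
M→N: (8)(3) − (-2)(-5) = 14
N→J: (-2)(0) − (-5)(3) = 15
Σ = 207.5
Area = |Σ|/2 = 103.75.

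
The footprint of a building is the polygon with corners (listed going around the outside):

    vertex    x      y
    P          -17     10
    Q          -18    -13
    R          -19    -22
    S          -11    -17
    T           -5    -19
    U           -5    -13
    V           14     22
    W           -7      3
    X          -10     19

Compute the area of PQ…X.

556.5

Apply the shoelace (surveyor's) formula: 2A = Σ (x_i·y_{i+1} − x_{i+1}·y_i), indices taken mod 9.
P→Q: (-17)(-13) − (-18)(10) = 401
Q→R: (-18)(-22) − (-19)(-13) = 149
R→S: (-19)(-17) − (-11)(-22) = 81
S→T: (-11)(-19) − (-5)(-17) = 124
T→U: (-5)(-13) − (-5)(-19) = -30
U→V: (-5)(22) − (14)(-13) = 72
V→W: (14)(3) − (-7)(22) = 196
W→X: (-7)(19) − (-10)(3) = -103
X→P: (-10)(10) − (-17)(19) = 223
Σ = 1113
Area = |Σ|/2 = 556.5.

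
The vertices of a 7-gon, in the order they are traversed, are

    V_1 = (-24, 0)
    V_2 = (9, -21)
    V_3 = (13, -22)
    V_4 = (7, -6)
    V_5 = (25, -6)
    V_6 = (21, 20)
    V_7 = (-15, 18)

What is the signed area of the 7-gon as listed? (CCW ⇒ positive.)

Σ = (504) + (75) + (76) + (108) + (626) + (678) + (432) = 2499
Signed area = Σ/2 = 1249.5 (positive ⇒ counter-clockwise traversal).

1249.5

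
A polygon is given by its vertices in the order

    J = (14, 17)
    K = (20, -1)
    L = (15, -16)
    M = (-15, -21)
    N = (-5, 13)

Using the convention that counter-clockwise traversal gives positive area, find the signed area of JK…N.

Apply the surveyor's formula: 2A = Σ (x_i·y_{i+1} − x_{i+1}·y_i), indices taken mod 5.
Cross-terms: -354, -305, -555, -300, -267  ⇒  Σ = -1781
Signed area = Σ/2 = -890.5 (negative ⇒ clockwise traversal).

-890.5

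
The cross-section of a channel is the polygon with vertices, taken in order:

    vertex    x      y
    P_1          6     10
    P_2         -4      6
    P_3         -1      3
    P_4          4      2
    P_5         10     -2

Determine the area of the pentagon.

P_1→P_2: (6)(6) − (-4)(10) = 76
P_2→P_3: (-4)(3) − (-1)(6) = -6
P_3→P_4: (-1)(2) − (4)(3) = -14
P_4→P_5: (4)(-2) − (10)(2) = -28
P_5→P_1: (10)(10) − (6)(-2) = 112
Σ = 140
Area = |Σ|/2 = 70.

70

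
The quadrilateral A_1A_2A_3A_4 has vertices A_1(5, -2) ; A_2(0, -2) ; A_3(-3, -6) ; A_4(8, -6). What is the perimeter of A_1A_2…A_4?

26

|A_1A_2| = √((-5)² + (0)²) = √25 = 5
|A_2A_3| = √((-3)² + (-4)²) = √25 = 5
|A_3A_4| = √((11)² + (0)²) = √121 = 11
|A_4A_1| = √((-3)² + (4)²) = √25 = 5
Perimeter = 5 + 5 + 11 + 5 = 26.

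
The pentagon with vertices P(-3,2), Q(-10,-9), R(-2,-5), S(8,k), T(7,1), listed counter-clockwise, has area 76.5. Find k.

The doubled signed area Σ (x_i y_{i+1} − x_{i+1} y_i) is linear in k.
With k=0 it equals 144; the coefficient of k is -9 (from the two edges through S).
So -9·k + 144 = 2·76.5 = 153 ⇒ k = -1.

-1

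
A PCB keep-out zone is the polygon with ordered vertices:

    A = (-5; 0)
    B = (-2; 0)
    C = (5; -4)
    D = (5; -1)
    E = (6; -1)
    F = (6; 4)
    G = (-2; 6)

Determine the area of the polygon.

64

Apply the shoelace formula: 2A = Σ (x_i·y_{i+1} − x_{i+1}·y_i), indices taken mod 7.
A→B: (-5)(0) − (-2)(0) = 0
B→C: (-2)(-4) − (5)(0) = 8
C→D: (5)(-1) − (5)(-4) = 15
D→E: (5)(-1) − (6)(-1) = 1
E→F: (6)(4) − (6)(-1) = 30
F→G: (6)(6) − (-2)(4) = 44
G→A: (-2)(0) − (-5)(6) = 30
Σ = 128
Area = |Σ|/2 = 64.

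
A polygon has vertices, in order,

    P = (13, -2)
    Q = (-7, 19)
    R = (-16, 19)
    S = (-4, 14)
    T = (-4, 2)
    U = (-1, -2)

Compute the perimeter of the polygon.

|PQ| = √((-20)² + (21)²) = √841 = 29
|QR| = √((-9)² + (0)²) = √81 = 9
|RS| = √((12)² + (-5)²) = √169 = 13
|ST| = √((0)² + (-12)²) = √144 = 12
|TU| = √((3)² + (-4)²) = √25 = 5
|UP| = √((14)² + (0)²) = √196 = 14
Perimeter = 29 + 9 + 13 + 12 + 5 + 14 = 82.

82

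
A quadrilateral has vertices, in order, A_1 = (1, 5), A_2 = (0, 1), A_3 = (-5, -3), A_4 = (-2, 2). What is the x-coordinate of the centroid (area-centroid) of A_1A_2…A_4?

-50/33

Apply the shoelace (surveyor's) formula. First the cross-terms c_i = x_i·y_{i+1} − x_{i+1}·y_i:
  1, 5, -16, -12  ⇒  2A = -22, A = -11.
Then Σ (x_i + x_{i+1})·c_i = 100, so x̄ = 100 / (6·(-11)) = -50/33.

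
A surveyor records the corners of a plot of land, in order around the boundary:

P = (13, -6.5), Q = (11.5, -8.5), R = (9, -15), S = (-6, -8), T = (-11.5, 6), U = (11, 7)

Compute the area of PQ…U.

365.375

Σ = (-35.75) + (-96) + (-162) + (-128) + (-146.5) + (-162.5) = -730.75
Area = |Σ|/2 = 365.375.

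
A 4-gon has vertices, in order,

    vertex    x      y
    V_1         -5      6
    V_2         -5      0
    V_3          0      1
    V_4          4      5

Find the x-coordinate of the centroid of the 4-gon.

-34/21

Apply Gauss's area formula. First the cross-terms c_i = x_i·y_{i+1} − x_{i+1}·y_i:
  30, -5, -4, 49  ⇒  2A = 70, A = 35.
Then Σ (x_i + x_{i+1})·c_i = -340, so x̄ = -340 / (6·35) = -34/21.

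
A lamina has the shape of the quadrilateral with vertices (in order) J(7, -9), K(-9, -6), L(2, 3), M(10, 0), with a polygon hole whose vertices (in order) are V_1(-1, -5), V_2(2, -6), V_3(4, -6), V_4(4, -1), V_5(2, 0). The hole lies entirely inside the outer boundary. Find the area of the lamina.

Outer boundary:
Apply the shoelace formula: 2A = Σ (x_i·y_{i+1} − x_{i+1}·y_i), indices taken mod 4.
J→K: (7)(-6) − (-9)(-9) = -123
K→L: (-9)(3) − (2)(-6) = -15
L→M: (2)(0) − (10)(3) = -30
M→J: (10)(-9) − (7)(0) = -90
Σ = -258
Area = |Σ|/2 = 129.
Hole:
Apply Gauss's area formula: 2A = Σ (x_i·y_{i+1} − x_{i+1}·y_i), indices taken mod 5.
Σ = (16) + (12) + (20) + (2) + (-10) = 40
Area = |Σ|/2 = 20.
Net area = 129 − 20 = 109.

109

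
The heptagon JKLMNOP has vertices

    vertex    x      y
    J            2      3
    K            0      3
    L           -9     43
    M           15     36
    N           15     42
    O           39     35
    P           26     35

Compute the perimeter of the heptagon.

|JK| = √((-2)² + (0)²) = √4 = 2
|KL| = √((-9)² + (40)²) = √1681 = 41
|LM| = √((24)² + (-7)²) = √625 = 25
|MN| = √((0)² + (6)²) = √36 = 6
|NO| = √((24)² + (-7)²) = √625 = 25
|OP| = √((-13)² + (0)²) = √169 = 13
|PJ| = √((-24)² + (-32)²) = √1600 = 40
Perimeter = 2 + 41 + 25 + 6 + 25 + 13 + 40 = 152.

152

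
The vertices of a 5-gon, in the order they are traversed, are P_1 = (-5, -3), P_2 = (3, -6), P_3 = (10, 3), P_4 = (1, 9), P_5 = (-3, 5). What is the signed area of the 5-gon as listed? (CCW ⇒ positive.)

130.5

Apply the shoelace formula: 2A = Σ (x_i·y_{i+1} − x_{i+1}·y_i), indices taken mod 5.
P_1→P_2: (-5)(-6) − (3)(-3) = 39
P_2→P_3: (3)(3) − (10)(-6) = 69
P_3→P_4: (10)(9) − (1)(3) = 87
P_4→P_5: (1)(5) − (-3)(9) = 32
P_5→P_1: (-3)(-3) − (-5)(5) = 34
Σ = 261
Signed area = Σ/2 = 130.5 (positive ⇒ counter-clockwise traversal).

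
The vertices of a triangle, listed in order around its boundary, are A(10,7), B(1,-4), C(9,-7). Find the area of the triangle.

57.5

Apply the shoelace (surveyor's) formula: 2A = Σ (x_i·y_{i+1} − x_{i+1}·y_i), indices taken mod 3.
Σ = (-47) + (29) + (133) = 115
Area = |Σ|/2 = 57.5.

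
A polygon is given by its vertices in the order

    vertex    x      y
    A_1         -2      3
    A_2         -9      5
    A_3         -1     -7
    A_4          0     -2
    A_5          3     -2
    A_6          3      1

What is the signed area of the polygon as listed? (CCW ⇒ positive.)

Σ = (17) + (68) + (2) + (6) + (9) + (11) = 113
Signed area = Σ/2 = 56.5 (positive ⇒ counter-clockwise traversal).

56.5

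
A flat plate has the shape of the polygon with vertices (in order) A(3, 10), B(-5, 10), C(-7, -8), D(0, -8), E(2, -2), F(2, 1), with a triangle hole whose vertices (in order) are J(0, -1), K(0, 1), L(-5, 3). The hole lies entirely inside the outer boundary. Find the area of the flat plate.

137.5

Outer boundary:
Apply the shoelace formula: 2A = Σ (x_i·y_{i+1} − x_{i+1}·y_i), indices taken mod 6.
Σ = (80) + (110) + (56) + (16) + (6) + (17) = 285
Area = |Σ|/2 = 142.5.
Hole:
Apply the shoelace (surveyor's) formula: 2A = Σ (x_i·y_{i+1} − x_{i+1}·y_i), indices taken mod 3.
J→K: (0)(1) − (0)(-1) = 0
K→L: (0)(3) − (-5)(1) = 5
L→J: (-5)(-1) − (0)(3) = 5
Σ = 10
Area = |Σ|/2 = 5.
Net area = 142.5 − 5 = 137.5.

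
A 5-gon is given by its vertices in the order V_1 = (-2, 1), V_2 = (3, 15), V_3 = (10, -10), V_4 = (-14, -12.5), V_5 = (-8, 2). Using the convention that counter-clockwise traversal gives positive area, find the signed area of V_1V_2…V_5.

Apply the shoelace formula: 2A = Σ (x_i·y_{i+1} − x_{i+1}·y_i), indices taken mod 5.
Cross-terms: -33, -180, -265, -128, -4  ⇒  Σ = -610
Signed area = Σ/2 = -305 (negative ⇒ clockwise traversal).

-305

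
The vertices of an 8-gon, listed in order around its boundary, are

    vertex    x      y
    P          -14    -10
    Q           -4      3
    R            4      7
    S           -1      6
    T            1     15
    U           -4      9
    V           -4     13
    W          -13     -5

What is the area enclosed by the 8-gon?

Apply the surveyor's formula: 2A = Σ (x_i·y_{i+1} − x_{i+1}·y_i), indices taken mod 8.
Cross-terms: -82, -40, 31, -21, 69, -16, 189, 60  ⇒  Σ = 190
Area = |Σ|/2 = 95.

95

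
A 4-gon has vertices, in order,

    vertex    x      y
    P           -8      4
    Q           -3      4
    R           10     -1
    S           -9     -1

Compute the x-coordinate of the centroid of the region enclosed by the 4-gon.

-23/12

Apply the shoelace (surveyor's) formula. First the cross-terms c_i = x_i·y_{i+1} − x_{i+1}·y_i:
  -20, -37, -19, -44  ⇒  2A = -120, A = -60.
Then Σ (x_i + x_{i+1})·c_i = 690, so x̄ = 690 / (6·(-60)) = -23/12.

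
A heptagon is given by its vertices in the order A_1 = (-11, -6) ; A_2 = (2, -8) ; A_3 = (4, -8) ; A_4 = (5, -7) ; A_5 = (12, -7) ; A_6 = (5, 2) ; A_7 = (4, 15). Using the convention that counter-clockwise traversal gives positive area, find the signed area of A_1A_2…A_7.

222

Σ = (100) + (16) + (12) + (49) + (59) + (67) + (141) = 444
Signed area = Σ/2 = 222 (positive ⇒ counter-clockwise traversal).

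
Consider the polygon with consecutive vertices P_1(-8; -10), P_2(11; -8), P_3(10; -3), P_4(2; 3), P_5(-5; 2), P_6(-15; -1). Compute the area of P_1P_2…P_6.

Apply the surveyor's formula: 2A = Σ (x_i·y_{i+1} − x_{i+1}·y_i), indices taken mod 6.
P_1→P_2: (-8)(-8) − (11)(-10) = 174
P_2→P_3: (11)(-3) − (10)(-8) = 47
P_3→P_4: (10)(3) − (2)(-3) = 36
P_4→P_5: (2)(2) − (-5)(3) = 19
P_5→P_6: (-5)(-1) − (-15)(2) = 35
P_6→P_1: (-15)(-10) − (-8)(-1) = 142
Σ = 453
Area = |Σ|/2 = 226.5.

226.5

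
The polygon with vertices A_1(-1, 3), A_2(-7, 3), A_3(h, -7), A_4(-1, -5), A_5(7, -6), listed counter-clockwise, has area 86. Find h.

Write out the shoelace sum; only the two edges meeting at A_3 involve h:
2·Area = [((-7)·(-7) − h·3) + (h·(-5) − (-1)·(-7))] + 74
       = -8·h + 116 = 172
⇒ h = -7.

-7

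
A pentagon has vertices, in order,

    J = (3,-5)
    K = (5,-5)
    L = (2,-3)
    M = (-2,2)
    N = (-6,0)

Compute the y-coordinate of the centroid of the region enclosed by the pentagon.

-184/135

Apply the shoelace formula. First the cross-terms c_i = x_i·y_{i+1} − x_{i+1}·y_i:
  10, -5, -2, 12, 30  ⇒  2A = 45, A = 22.5.
Then Σ (y_i + y_{i+1})·c_i = -184, so ȳ = -184 / (6·22.5) = -184/135.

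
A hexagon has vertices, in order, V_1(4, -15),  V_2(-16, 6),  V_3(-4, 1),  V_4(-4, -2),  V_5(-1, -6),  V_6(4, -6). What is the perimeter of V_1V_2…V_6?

|V_1V_2| = √((-20)² + (21)²) = √841 = 29
|V_2V_3| = √((12)² + (-5)²) = √169 = 13
|V_3V_4| = √((0)² + (-3)²) = √9 = 3
|V_4V_5| = √((3)² + (-4)²) = √25 = 5
|V_5V_6| = √((5)² + (0)²) = √25 = 5
|V_6V_1| = √((0)² + (-9)²) = √81 = 9
Perimeter = 29 + 13 + 3 + 5 + 5 + 9 = 64.

64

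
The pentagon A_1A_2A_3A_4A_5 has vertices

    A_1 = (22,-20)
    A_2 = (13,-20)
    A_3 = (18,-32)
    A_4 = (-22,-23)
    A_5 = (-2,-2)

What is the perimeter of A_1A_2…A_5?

|A_1A_2| = √((-9)² + (0)²) = √81 = 9
|A_2A_3| = √((5)² + (-12)²) = √169 = 13
|A_3A_4| = √((-40)² + (9)²) = √1681 = 41
|A_4A_5| = √((20)² + (21)²) = √841 = 29
|A_5A_1| = √((24)² + (-18)²) = √900 = 30
Perimeter = 9 + 13 + 41 + 29 + 30 = 122.

122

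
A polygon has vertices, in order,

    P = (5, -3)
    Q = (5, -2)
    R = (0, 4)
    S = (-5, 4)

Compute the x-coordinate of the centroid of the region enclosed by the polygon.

Apply the surveyor's formula. First the cross-terms c_i = x_i·y_{i+1} − x_{i+1}·y_i:
  5, 20, 20, -5  ⇒  2A = 40, A = 20.
Then Σ (x_i + x_{i+1})·c_i = 50, so x̄ = 50 / (6·20) = 5/12.

5/12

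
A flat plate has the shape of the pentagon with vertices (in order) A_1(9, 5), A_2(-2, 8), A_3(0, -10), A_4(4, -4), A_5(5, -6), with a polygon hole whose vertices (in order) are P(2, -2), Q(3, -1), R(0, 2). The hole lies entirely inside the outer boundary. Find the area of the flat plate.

105.5

Outer boundary:
A_1→A_2: (9)(8) − (-2)(5) = 82
A_2→A_3: (-2)(-10) − (0)(8) = 20
A_3→A_4: (0)(-4) − (4)(-10) = 40
A_4→A_5: (4)(-6) − (5)(-4) = -4
A_5→A_1: (5)(5) − (9)(-6) = 79
Σ = 217
Area = |Σ|/2 = 108.5.
Hole:
Apply the surveyor's formula: 2A = Σ (x_i·y_{i+1} − x_{i+1}·y_i), indices taken mod 3.
Cross-terms: 4, 6, -4  ⇒  Σ = 6
Area = |Σ|/2 = 3.
Net area = 108.5 − 3 = 105.5.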